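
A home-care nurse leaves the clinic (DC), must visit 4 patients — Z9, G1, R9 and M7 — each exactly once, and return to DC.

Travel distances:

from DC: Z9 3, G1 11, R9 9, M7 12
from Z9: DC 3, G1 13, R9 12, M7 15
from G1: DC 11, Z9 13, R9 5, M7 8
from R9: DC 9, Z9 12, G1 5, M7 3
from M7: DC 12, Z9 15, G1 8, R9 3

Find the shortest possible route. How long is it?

36 — the shortest possible round trip.

With 4 stops there are 4!/2 = 12 distinct round trips (a route and its reverse cost the same).
DC-Z9-G1-R9-M7-DC: 3+13+5+3+12 = 36
DC-Z9-G1-M7-R9-DC: 3+13+8+3+9 = 36
DC-Z9-R9-G1-M7-DC: 3+12+5+8+12 = 40
DC-Z9-R9-M7-G1-DC: 3+12+3+8+11 = 37
DC-Z9-M7-G1-R9-DC: 3+15+8+5+9 = 40
DC-Z9-M7-R9-G1-DC: 3+15+3+5+11 = 37
DC-G1-Z9-R9-M7-DC: 11+13+12+3+12 = 51
DC-G1-Z9-M7-R9-DC: 11+13+15+3+9 = 51
DC-G1-R9-Z9-M7-DC: 11+5+12+15+12 = 55
DC-G1-M7-Z9-R9-DC: 11+8+15+12+9 = 55
DC-R9-Z9-G1-M7-DC: 9+12+13+8+12 = 54
DC-R9-G1-Z9-M7-DC: 9+5+13+15+12 = 54
The minimum is 36.
One optimal route: DC → Z9 → G1 → R9 → M7 → DC (or its reverse).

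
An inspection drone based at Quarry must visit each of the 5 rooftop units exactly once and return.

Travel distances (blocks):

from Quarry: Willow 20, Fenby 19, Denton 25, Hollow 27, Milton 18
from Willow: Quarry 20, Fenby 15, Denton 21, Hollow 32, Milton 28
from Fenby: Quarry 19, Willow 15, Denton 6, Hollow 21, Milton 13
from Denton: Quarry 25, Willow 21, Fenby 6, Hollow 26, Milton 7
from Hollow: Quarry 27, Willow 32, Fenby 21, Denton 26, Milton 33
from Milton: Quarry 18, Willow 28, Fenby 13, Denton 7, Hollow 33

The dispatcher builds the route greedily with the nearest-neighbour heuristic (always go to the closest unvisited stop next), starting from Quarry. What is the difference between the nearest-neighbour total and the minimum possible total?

The nearest-neighbour route is 1 blocks longer than optimal.

Quarry: Milton=18, Fenby=19, Willow=20, Denton=25, Hollow=27 ⇒ Milton
Milton: Denton=7, Fenby=13, Willow=28, Hollow=33 ⇒ Denton
Denton: Fenby=6, Willow=21, Hollow=26 ⇒ Fenby
Fenby: Willow=15, Hollow=21 ⇒ Willow
Willow: Hollow=32 ⇒ Hollow
NN route Quarry → Milton → Denton → Fenby → Willow → Hollow → Quarry costs 105.
Optimal: Quarry → Willow → Hollow → Fenby → Denton → Milton → Quarry costs 104 (by enumerating all 60 distinct tours).
Excess = 105 − 104 = 1.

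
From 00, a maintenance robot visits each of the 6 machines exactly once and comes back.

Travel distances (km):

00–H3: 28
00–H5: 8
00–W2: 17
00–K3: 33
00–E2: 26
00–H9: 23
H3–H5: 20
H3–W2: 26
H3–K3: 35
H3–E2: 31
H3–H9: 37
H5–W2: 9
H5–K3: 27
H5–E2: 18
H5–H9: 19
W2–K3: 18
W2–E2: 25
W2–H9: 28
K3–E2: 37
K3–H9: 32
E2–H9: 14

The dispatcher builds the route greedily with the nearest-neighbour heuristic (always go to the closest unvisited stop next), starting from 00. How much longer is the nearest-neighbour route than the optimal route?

The nearest-neighbour route is 2 km longer than optimal.

From 00: H5=8, W2=17, H9=23, E2=26, H3=28, K3=33 → choose H5 (8).
From H5: W2=9, E2=18, H9=19, H3=20, K3=27 → choose W2 (9).
From W2: K3=18, E2=25, H3=26, H9=28 → choose K3 (18).
From K3: H9=32, H3=35, E2=37 → choose H9 (32).
From H9: E2=14, H3=37 → choose E2 (14).
From E2: H3=31 → choose H3 (31).
NN route 00 → H5 → W2 → K3 → H9 → E2 → H3 → 00 costs 140.
Optimal: 00 → H5 → W2 → K3 → H3 → E2 → H9 → 00 costs 138 (by enumerating all 360 distinct tours).
Excess = 140 − 138 = 2.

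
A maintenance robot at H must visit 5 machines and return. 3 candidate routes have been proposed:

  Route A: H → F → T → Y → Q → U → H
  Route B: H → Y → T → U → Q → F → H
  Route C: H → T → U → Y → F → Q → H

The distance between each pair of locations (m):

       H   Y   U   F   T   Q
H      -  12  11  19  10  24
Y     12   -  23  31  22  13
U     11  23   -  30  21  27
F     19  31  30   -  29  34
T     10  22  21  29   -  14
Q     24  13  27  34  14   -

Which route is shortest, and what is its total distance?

121 m — Route A is the shortest.

Route A: 19 + 29 + 22 + 13 + 27 + 11 = 121
Route B: 12 + 22 + 21 + 27 + 34 + 19 = 135
Route C: 10 + 21 + 23 + 31 + 34 + 24 = 143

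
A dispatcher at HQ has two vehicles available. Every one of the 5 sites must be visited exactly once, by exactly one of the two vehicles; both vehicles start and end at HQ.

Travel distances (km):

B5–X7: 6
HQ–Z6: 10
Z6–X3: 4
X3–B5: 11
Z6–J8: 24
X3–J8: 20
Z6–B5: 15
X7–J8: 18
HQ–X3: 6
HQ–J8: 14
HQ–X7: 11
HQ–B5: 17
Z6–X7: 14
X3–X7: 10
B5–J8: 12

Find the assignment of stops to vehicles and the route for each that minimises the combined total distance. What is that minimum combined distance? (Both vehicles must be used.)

63 km — the smallest possible combined total.

Try each way of splitting the stops between the two vehicles (each non-empty) and, for each split, find the best tour for each vehicle:
  {Z6} + {X3, B5, X7, J8}: 20 + 48 = 68
  {X3} + {Z6, B5, X7, J8}: 12 + 56 = 68
  {Z6, X3} + {B5, X7, J8}: 20 + 43 = 63
  {B5} + {Z6, X3, X7, J8}: 34 + 56 = 90
  {Z6, B5} + {X3, X7, J8}: 42 + 48 = 90
  {X3, B5} + {Z6, X7, J8}: 34 + 56 = 90
  … (15 splits in total)
Best: vehicle 1 HQ → Z6 → X3 → HQ = 20; vehicle 2 HQ → X7 → B5 → J8 → HQ = 43; combined 63.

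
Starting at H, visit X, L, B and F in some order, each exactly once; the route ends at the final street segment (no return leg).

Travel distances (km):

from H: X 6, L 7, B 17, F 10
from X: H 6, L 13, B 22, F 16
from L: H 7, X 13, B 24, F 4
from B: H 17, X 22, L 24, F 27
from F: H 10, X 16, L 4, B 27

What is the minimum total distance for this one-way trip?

There are 4! = 24 possible orderings.
H → X → L → B → F: 6+13+24+27 = 70
H → X → L → F → B: 6+13+4+27 = 50
H → X → B → L → F: 6+22+24+4 = 56
H → X → B → F → L: 6+22+27+4 = 59
H → X → F → L → B: 6+16+4+24 = 50
H → X → F → B → L: 6+16+27+24 = 73
H → L → X → B → F: 7+13+22+27 = 69
H → L → X → F → B: 7+13+16+27 = 63
H → L → B → X → F: 7+24+22+16 = 69
H → L → B → F → X: 7+24+27+16 = 74
H → L → F → X → B: 7+4+16+22 = 49
H → L → F → B → X: 7+4+27+22 = 60
H → B → X → L → F: 17+22+13+4 = 56
H → B → X → F → L: 17+22+16+4 = 59
… (10 more)
The minimum is 49.
One shortest path: H → L → F → X → B.

Minimum one-way distance = 49 km.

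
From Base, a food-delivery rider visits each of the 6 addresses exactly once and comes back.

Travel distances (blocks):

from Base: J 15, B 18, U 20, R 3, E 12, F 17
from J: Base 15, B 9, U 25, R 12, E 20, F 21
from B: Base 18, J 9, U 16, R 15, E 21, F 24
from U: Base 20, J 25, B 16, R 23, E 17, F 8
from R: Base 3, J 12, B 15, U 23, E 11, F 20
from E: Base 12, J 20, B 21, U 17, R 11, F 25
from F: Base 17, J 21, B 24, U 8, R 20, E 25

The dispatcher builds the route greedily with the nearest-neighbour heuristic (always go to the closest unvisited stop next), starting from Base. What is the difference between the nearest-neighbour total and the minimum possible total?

From Base: R=3, E=12, J=15, F=17, B=18, U=20 → choose R (3).
From R: E=11, J=12, B=15, F=20, U=23 → choose E (11).
From E: U=17, J=20, B=21, F=25 → choose U (17).
From U: F=8, B=16, J=25 → choose F (8).
From F: J=21, B=24 → choose J (21).
From J: B=9 → choose B (9).
NN route Base → R → E → U → F → J → B → Base costs 87.
Optimal: Base → R → E → J → B → U → F → Base costs 84 (by enumerating all 360 distinct tours).
Excess = 87 − 84 = 3.

Excess over optimum: 3 blocks.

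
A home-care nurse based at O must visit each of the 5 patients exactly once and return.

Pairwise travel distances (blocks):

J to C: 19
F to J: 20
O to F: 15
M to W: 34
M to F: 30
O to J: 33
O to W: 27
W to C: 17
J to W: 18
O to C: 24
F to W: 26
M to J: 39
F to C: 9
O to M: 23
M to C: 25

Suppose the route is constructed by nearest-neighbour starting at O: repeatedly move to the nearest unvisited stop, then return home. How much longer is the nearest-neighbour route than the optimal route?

O: F=15, M=23, C=24, W=27, J=33 ⇒ F
F: C=9, J=20, W=26, M=30 ⇒ C
C: W=17, J=19, M=25 ⇒ W
W: J=18, M=34 ⇒ J
J: M=39 ⇒ M
NN route O → F → C → W → J → M → O costs 121.
Optimal: O → M → W → J → C → F → O costs 118 (by enumerating all 60 distinct tours).
Excess = 121 − 118 = 3.

3 blocks longer than the optimal tour.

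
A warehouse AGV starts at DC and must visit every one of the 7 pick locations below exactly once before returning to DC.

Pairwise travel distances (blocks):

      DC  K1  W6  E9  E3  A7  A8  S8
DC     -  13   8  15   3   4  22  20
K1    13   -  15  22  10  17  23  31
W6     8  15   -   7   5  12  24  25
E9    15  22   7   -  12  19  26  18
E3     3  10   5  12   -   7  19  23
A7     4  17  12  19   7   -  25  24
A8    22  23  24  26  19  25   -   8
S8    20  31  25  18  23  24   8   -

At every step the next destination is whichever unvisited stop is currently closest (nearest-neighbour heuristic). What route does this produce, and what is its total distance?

At DC the remaining stops are E3 3, A7 4, W6 8, K1 13, E9 15, S8 20, A8 22; go to E3.
At E3 the remaining stops are W6 5, A7 7, K1 10, E9 12, A8 19, S8 23; go to W6.
At W6 the remaining stops are E9 7, A7 12, K1 15, A8 24, S8 25; go to E9.
At E9 the remaining stops are S8 18, A7 19, K1 22, A8 26; go to S8.
At S8 the remaining stops are A8 8, A7 24, K1 31; go to A8.
At A8 the remaining stops are K1 23, A7 25; go to K1.
At K1 the remaining stops are A7 17; go to A7.
Return A7→DC: 4.
Total = 3 + 5 + 7 + 18 + 8 + 23 + 17 + 4 = 85.

85 blocks along DC → E3 → W6 → E9 → S8 → A8 → K1 → A7 → DC.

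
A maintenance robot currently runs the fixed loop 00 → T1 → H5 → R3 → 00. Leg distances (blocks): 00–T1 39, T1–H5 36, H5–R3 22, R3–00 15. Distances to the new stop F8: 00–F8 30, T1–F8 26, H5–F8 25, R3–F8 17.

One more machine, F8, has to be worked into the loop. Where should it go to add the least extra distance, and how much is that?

+15 blocks — insert F8 between T1 and H5.

Insertion cost between consecutive stops i–j is d(i,F8) + d(F8,j) − d(i,j):
  between 00 and T1: 30 + 26 − 39 = 17
  between T1 and H5: 26 + 25 − 36 = 15
  between H5 and R3: 25 + 17 − 22 = 20
  between R3 and 00: 17 + 30 − 15 = 32
Cheapest insertion is between T1 and H5, adding 15.
New total = 112 + 15 = 127.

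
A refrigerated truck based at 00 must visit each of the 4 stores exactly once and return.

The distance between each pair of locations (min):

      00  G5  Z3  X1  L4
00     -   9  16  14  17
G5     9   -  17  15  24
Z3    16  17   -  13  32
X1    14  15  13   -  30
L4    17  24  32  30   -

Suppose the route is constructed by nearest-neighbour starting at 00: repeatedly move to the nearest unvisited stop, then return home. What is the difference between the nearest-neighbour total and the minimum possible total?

From 00: G5=9, X1=14, Z3=16, L4=17 → choose G5 (9).
From G5: X1=15, Z3=17, L4=24 → choose X1 (15).
From X1: Z3=13, L4=30 → choose Z3 (13).
From Z3: L4=32 → choose L4 (32).
NN route 00 → G5 → X1 → Z3 → L4 → 00 costs 86.
Optimal: 00 → Z3 → X1 → G5 → L4 → 00 costs 85 (by enumerating all 12 distinct tours).
Excess = 86 − 85 = 1.

1 min longer than the optimal tour.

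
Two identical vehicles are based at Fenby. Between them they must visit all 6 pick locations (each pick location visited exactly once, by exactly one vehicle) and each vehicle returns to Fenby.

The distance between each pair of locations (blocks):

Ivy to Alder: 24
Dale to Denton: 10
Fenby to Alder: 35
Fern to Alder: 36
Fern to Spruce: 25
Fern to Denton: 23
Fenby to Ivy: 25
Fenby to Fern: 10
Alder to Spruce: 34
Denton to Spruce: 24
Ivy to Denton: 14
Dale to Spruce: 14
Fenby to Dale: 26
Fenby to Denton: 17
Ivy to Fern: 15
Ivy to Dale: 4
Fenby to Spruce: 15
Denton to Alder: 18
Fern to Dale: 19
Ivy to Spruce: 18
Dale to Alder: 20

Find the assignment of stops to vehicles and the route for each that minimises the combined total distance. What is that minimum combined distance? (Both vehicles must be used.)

112 blocks — the smallest possible combined total.

Check every non-empty split of the stops between the two vehicles; for each half take its own optimal tour:
  {Ivy} + {Fern, Dale, Denton, Alder, Spruce}: 50 + 100 = 150
  {Fern} + {Ivy, Dale, Denton, Alder, Spruce}: 20 + 92 = 112
  {Ivy, Fern} + {Dale, Denton, Alder, Spruce}: 50 + 84 = 134
  {Dale} + {Ivy, Fern, Denton, Alder, Spruce}: 52 + 106 = 158
  {Ivy, Dale} + {Fern, Denton, Alder, Spruce}: 55 + 100 = 155
  {Fern, Dale} + {Ivy, Denton, Alder, Spruce}: 55 + 92 = 147
  … (31 splits in total)
Best: vehicle 1 Fenby → Fern → Fenby = 20; vehicle 2 Fenby → Denton → Alder → Ivy → Dale → Spruce → Fenby = 92; combined 112.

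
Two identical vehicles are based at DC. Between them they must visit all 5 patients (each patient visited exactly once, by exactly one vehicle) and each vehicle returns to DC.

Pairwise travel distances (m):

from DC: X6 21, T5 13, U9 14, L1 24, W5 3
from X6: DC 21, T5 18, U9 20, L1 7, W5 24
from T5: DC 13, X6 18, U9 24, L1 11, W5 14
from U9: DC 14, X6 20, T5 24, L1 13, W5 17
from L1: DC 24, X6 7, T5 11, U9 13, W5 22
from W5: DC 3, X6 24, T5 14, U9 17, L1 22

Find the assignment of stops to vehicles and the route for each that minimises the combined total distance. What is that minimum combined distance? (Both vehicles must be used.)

Try each way of splitting the stops between the two vehicles (each non-empty) and, for each split, find the best tour for each vehicle:
  {X6} + {T5, U9, L1, W5}: 42 + 55 = 97
  {T5} + {X6, U9, L1, W5}: 26 + 61 = 87
  {X6, T5} + {U9, L1, W5}: 52 + 52 = 104
  {U9} + {X6, T5, L1, W5}: 28 + 56 = 84
  {X6, U9} + {T5, L1, W5}: 55 + 49 = 104
  {T5, U9} + {X6, L1, W5}: 51 + 53 = 104
  … (15 splits in total)
  {X6, T5, U9, L1} + {W5}: 65 + 6 = 71  ← best
Best: vehicle 1 DC → T5 → X6 → L1 → U9 → DC = 65; vehicle 2 DC → W5 → DC = 6; combined 71.

Minimum combined distance: 71 m.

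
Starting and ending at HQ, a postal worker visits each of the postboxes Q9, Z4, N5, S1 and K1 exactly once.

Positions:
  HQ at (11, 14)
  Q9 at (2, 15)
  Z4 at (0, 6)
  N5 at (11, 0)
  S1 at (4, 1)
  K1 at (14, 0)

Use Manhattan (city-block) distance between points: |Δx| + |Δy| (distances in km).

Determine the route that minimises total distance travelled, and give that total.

There are 60 distinct closed tours to check (reversals are equivalent).
HQ-Q9-Z4-N5-S1-K1-HQ: 10+11+17+8+11+17 = 74
HQ-Q9-Z4-N5-K1-S1-HQ: 10+11+17+3+11+20 = 72
HQ-Q9-Z4-S1-N5-K1-HQ: 10+11+9+8+3+17 = 58
HQ-Q9-Z4-S1-K1-N5-HQ: 10+11+9+11+3+14 = 58
HQ-Q9-Z4-K1-N5-S1-HQ: 10+11+20+3+8+20 = 72
HQ-Q9-Z4-K1-S1-N5-HQ: 10+11+20+11+8+14 = 74
HQ-Q9-N5-Z4-S1-K1-HQ: 10+24+17+9+11+17 = 88
HQ-Q9-N5-Z4-K1-S1-HQ: 10+24+17+20+11+20 = 102
HQ-Q9-N5-S1-Z4-K1-HQ: 10+24+8+9+20+17 = 88
HQ-Q9-N5-S1-K1-Z4-HQ: 10+24+8+11+20+19 = 92
HQ-Q9-N5-K1-Z4-S1-HQ: 10+24+3+20+9+20 = 86
HQ-Q9-N5-K1-S1-Z4-HQ: 10+24+3+11+9+19 = 76
HQ-Q9-S1-Z4-N5-K1-HQ: 10+16+9+17+3+17 = 72
HQ-Q9-S1-Z4-K1-N5-HQ: 10+16+9+20+3+14 = 72
… (46 more)
The minimum is 58.
One optimal route: HQ → Q9 → Z4 → S1 → N5 → K1 → HQ (or its reverse).

58 km — the shortest possible round trip.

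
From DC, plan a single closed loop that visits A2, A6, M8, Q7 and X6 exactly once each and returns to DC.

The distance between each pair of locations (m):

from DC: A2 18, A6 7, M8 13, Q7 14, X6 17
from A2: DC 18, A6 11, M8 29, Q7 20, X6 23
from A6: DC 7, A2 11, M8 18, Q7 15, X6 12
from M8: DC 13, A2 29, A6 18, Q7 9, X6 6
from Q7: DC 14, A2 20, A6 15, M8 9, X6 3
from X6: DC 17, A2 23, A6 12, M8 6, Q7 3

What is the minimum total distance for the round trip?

There are 60 distinct closed tours to check (reversals are equivalent).
DC → A2 → A6 → M8 → Q7 → X6 → DC: 18+11+18+9+3+17 = 76
DC → A2 → A6 → M8 → X6 → Q7 → DC: 18+11+18+6+3+14 = 70
DC → A2 → A6 → Q7 → M8 → X6 → DC: 18+11+15+9+6+17 = 76
DC → A2 → A6 → Q7 → X6 → M8 → DC: 18+11+15+3+6+13 = 66
DC → A2 → A6 → X6 → M8 → Q7 → DC: 18+11+12+6+9+14 = 70
DC → A2 → A6 → X6 → Q7 → M8 → DC: 18+11+12+3+9+13 = 66
DC → A2 → M8 → A6 → Q7 → X6 → DC: 18+29+18+15+3+17 = 100
DC → A2 → M8 → A6 → X6 → Q7 → DC: 18+29+18+12+3+14 = 94
DC → A2 → M8 → Q7 → A6 → X6 → DC: 18+29+9+15+12+17 = 100
DC → A2 → M8 → Q7 → X6 → A6 → DC: 18+29+9+3+12+7 = 78
DC → A2 → M8 → X6 → A6 → Q7 → DC: 18+29+6+12+15+14 = 94
DC → A2 → M8 → X6 → Q7 → A6 → DC: 18+29+6+3+15+7 = 78
DC → A2 → Q7 → A6 → M8 → X6 → DC: 18+20+15+18+6+17 = 94
DC → A2 → Q7 → A6 → X6 → M8 → DC: 18+20+15+12+6+13 = 84
… (46 more)
DC → A6 → A2 → Q7 → X6 → M8 → DC: 7+11+20+3+6+13 = 60  ← best
The minimum is 60.
One optimal route: DC → A6 → A2 → Q7 → X6 → M8 → DC (or its reverse).

60 m — the shortest possible round trip.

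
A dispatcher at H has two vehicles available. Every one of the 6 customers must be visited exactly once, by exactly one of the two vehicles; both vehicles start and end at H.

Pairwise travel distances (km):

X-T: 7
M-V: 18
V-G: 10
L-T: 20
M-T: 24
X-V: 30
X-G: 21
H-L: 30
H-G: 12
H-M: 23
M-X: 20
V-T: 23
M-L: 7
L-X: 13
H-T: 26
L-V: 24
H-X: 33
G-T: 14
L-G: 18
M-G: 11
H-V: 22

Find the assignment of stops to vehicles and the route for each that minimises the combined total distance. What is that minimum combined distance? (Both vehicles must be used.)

Minimum combined distance: 117 km.

Check every non-empty split of the stops between the two vehicles; for each half take its own optimal tour:
  {M} + {L, X, V, G, T}: 46 + 92 = 138
  {L} + {M, X, V, G, T}: 60 + 93 = 153
  {M, L} + {X, V, G, T}: 60 + 85 = 145
  {X} + {M, L, V, G, T}: 66 + 93 = 159
  {M, X} + {L, V, G, T}: 76 + 92 = 168
  {L, X} + {M, V, G, T}: 76 + 90 = 166
  … (31 splits in total)
  {G} + {M, L, X, V, T}: 24 + 93 = 117  ← best
Best: vehicle 1 H → G → H = 24; vehicle 2 H → V → M → L → X → T → H = 93; combined 117.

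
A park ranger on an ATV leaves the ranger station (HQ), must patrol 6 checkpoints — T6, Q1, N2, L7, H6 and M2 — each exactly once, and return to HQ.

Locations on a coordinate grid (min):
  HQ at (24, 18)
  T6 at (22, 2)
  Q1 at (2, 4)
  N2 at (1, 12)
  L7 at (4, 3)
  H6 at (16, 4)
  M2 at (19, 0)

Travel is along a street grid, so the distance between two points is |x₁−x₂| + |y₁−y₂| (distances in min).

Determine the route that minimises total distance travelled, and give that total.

Shortest round trip = 84 min.

HQ-T6-Q1-N2-L7-H6-M2-HQ: 18+22+9+12+13+7+23 = 104
HQ-T6-Q1-N2-L7-M2-H6-HQ: 18+22+9+12+18+7+22 = 108
HQ-T6-Q1-N2-H6-L7-M2-HQ: 18+22+9+23+13+18+23 = 126
HQ-T6-Q1-N2-H6-M2-L7-HQ: 18+22+9+23+7+18+35 = 132
HQ-T6-Q1-N2-M2-L7-H6-HQ: 18+22+9+30+18+13+22 = 132
HQ-T6-Q1-N2-M2-H6-L7-HQ: 18+22+9+30+7+13+35 = 134
HQ-T6-Q1-L7-N2-H6-M2-HQ: 18+22+3+12+23+7+23 = 108
HQ-T6-Q1-L7-N2-M2-H6-HQ: 18+22+3+12+30+7+22 = 114
… (352 more)
HQ-T6-M2-H6-L7-Q1-N2-HQ: 18+5+7+13+3+9+29 = 84  ← best
The minimum is 84.
One optimal route: HQ → T6 → M2 → H6 → L7 → Q1 → N2 → HQ (or its reverse).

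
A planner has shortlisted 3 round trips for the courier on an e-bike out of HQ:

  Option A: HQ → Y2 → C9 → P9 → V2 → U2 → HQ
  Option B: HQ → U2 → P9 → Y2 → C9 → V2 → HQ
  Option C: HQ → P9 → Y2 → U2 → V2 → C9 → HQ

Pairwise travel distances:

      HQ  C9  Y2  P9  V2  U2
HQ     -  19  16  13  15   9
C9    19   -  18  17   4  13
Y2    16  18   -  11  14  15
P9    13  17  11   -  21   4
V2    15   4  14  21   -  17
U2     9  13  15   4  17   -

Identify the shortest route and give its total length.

Option A: 16 + 18 + 17 + 21 + 17 + 9 = 98
Option B: 9 + 4 + 11 + 18 + 4 + 15 = 61
Option C: 13 + 11 + 15 + 17 + 4 + 19 = 79

Shortest is Option B, total 61.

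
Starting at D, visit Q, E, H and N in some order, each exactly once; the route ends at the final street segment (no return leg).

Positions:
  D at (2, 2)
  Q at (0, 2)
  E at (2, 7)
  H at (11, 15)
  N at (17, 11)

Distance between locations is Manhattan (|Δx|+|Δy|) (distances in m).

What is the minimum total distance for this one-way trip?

36 m — the minimum one-way total.

There are 4! = 24 possible orderings.
D → Q → E → H → N: 2+7+17+10 = 36
D → Q → E → N → H: 2+7+19+10 = 38
D → Q → H → E → N: 2+24+17+19 = 62
D → Q → H → N → E: 2+24+10+19 = 55
D → Q → N → E → H: 2+26+19+17 = 64
D → Q → N → H → E: 2+26+10+17 = 55
D → E → Q → H → N: 5+7+24+10 = 46
D → E → Q → N → H: 5+7+26+10 = 48
D → E → H → Q → N: 5+17+24+26 = 72
D → E → H → N → Q: 5+17+10+26 = 58
D → E → N → Q → H: 5+19+26+24 = 74
D → E → N → H → Q: 5+19+10+24 = 58
D → H → Q → E → N: 22+24+7+19 = 72
D → H → Q → N → E: 22+24+26+19 = 91
… (10 more)
The minimum is 36.
One shortest path: D → Q → E → H → N.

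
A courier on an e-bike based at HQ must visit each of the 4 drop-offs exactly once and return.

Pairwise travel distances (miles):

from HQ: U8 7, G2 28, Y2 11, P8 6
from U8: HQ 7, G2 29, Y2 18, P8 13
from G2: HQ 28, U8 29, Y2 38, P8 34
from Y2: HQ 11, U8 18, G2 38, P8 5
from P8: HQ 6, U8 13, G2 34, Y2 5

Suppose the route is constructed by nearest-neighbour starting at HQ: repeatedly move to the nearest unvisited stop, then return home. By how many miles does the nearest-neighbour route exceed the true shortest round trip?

From HQ: P8=6, U8=7, Y2=11, G2=28 → choose P8 (6).
From P8: Y2=5, U8=13, G2=34 → choose Y2 (5).
From Y2: U8=18, G2=38 → choose U8 (18).
From U8: G2=29 → choose G2 (29).
NN route HQ → P8 → Y2 → U8 → G2 → HQ costs 86.
Optimal: HQ → U8 → G2 → Y2 → P8 → HQ costs 85 (by enumerating all 12 distinct tours).
Excess = 86 − 85 = 1.

Excess over optimum: 1 miles.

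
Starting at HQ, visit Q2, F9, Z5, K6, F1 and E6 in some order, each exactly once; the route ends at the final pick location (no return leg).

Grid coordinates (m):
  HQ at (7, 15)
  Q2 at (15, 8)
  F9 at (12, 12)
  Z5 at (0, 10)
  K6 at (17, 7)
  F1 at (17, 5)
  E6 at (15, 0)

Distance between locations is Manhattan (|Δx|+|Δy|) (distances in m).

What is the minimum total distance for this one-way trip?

Shortest open route: 45 m.

There are 6! = 720 possible orderings.
HQ - Q2 - F9 - Z5 - K6 - F1 - E6: 15+7+14+20+2+7 = 65
HQ - Q2 - F9 - Z5 - K6 - E6 - F1: 15+7+14+20+9+7 = 72
HQ - Q2 - F9 - Z5 - F1 - K6 - E6: 15+7+14+22+2+9 = 69
HQ - Q2 - F9 - Z5 - F1 - E6 - K6: 15+7+14+22+7+9 = 74
HQ - Q2 - F9 - Z5 - E6 - K6 - F1: 15+7+14+25+9+2 = 72
HQ - Q2 - F9 - Z5 - E6 - F1 - K6: 15+7+14+25+7+2 = 70
HQ - Q2 - F9 - K6 - Z5 - F1 - E6: 15+7+10+20+22+7 = 81
HQ - Q2 - F9 - K6 - Z5 - E6 - F1: 15+7+10+20+25+7 = 84
… (712 more)
HQ - Z5 - F9 - Q2 - K6 - F1 - E6: 12+14+7+3+2+7 = 45  ← best
The minimum is 45.
One shortest path: HQ → Z5 → F9 → Q2 → K6 → F1 → E6.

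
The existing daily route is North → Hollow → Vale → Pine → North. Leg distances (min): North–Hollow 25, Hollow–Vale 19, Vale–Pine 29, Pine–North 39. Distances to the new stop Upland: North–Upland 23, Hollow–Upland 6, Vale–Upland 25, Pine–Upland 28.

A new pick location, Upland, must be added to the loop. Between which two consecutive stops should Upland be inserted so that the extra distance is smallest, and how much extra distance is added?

Adding 4 min by placing Upland on the North–Hollow leg.

Insertion cost between consecutive stops i–j is d(i,Upland) + d(Upland,j) − d(i,j):
  between North and Hollow: 23 + 6 − 25 = 4
  between Hollow and Vale: 6 + 25 − 19 = 12
  between Vale and Pine: 25 + 28 − 29 = 24
  between Pine and North: 28 + 23 − 39 = 12
Cheapest insertion is between North and Hollow, adding 4.
New total = 112 + 4 = 116.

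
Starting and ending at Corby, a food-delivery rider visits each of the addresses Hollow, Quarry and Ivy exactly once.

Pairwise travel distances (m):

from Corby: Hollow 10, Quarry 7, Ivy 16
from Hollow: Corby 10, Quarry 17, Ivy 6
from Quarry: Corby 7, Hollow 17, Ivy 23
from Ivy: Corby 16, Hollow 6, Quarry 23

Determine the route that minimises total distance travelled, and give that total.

There are 3 distinct closed tours to check (reversals are equivalent).
Corby - Hollow - Quarry - Ivy - Corby: 10+17+23+16 = 66
Corby - Hollow - Ivy - Quarry - Corby: 10+6+23+7 = 46
Corby - Quarry - Hollow - Ivy - Corby: 7+17+6+16 = 46
The minimum is 46.
One optimal route: Corby → Hollow → Ivy → Quarry → Corby (or its reverse).

Shortest round trip = 46 m.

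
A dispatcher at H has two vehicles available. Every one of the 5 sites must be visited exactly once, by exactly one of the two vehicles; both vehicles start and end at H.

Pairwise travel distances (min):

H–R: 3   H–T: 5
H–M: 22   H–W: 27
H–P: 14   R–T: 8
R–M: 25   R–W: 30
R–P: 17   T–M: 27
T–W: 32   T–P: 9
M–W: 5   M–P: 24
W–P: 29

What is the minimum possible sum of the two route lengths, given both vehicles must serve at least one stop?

Try each way of splitting the stops between the two vehicles (each non-empty) and, for each split, find the best tour for each vehicle:
  {R} + {T, M, W, P}: 6 + 70 = 76
  {T} + {R, M, W, P}: 10 + 76 = 86
  {R, T} + {M, W, P}: 16 + 70 = 86
  {M} + {R, T, W, P}: 44 + 76 = 120
  {R, M} + {T, W, P}: 50 + 70 = 120
  {T, M} + {R, W, P}: 54 + 76 = 130
  … (15 splits in total)
Best: vehicle 1 H → R → H = 6; vehicle 2 H → T → P → M → W → H = 70; combined 76.

Minimum combined distance: 76 min.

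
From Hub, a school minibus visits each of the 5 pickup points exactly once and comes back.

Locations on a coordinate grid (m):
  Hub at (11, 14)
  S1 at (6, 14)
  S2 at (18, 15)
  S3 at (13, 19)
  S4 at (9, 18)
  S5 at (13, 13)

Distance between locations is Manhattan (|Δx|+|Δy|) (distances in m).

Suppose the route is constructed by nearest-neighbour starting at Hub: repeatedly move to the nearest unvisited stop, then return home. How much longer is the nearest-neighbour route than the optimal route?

From Hub: S5=3, S1=5, S4=6, S3=7, S2=8 → choose S5 (3).
From S5: S3=6, S2=7, S1=8, S4=9 → choose S3 (6).
From S3: S4=5, S2=9, S1=12 → choose S4 (5).
From S4: S1=7, S2=12 → choose S1 (7).
From S1: S2=13 → choose S2 (13).
NN route Hub → S5 → S3 → S4 → S1 → S2 → Hub costs 42.
Optimal: Hub → S1 → S4 → S3 → S2 → S5 → Hub costs 36 (by enumerating all 60 distinct tours).
Excess = 42 − 36 = 6.

Excess over optimum: 6 m.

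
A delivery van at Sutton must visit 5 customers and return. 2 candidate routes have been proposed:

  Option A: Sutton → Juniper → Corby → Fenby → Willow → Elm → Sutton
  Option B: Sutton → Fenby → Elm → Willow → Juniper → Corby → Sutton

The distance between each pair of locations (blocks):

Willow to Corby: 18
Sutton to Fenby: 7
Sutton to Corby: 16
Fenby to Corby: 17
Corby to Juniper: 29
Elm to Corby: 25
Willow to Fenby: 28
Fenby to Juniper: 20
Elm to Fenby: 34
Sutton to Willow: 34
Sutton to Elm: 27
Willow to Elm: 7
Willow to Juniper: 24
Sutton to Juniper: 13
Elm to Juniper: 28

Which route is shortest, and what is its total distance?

Shortest is Option B, total 117 blocks.

Option A: 13 + 29 + 17 + 28 + 7 + 27 = 121
Option B: 7 + 34 + 7 + 24 + 29 + 16 = 117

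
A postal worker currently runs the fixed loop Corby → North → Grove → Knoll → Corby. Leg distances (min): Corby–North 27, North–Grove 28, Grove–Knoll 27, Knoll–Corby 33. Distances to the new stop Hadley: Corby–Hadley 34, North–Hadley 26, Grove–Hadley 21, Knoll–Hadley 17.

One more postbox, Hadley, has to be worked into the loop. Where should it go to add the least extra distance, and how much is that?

+11 min — insert Hadley between Grove and Knoll.

Insertion cost between consecutive stops i–j is d(i,Hadley) + d(Hadley,j) − d(i,j):
  between Corby and North: 34 + 26 − 27 = 33
  between North and Grove: 26 + 21 − 28 = 19
  between Grove and Knoll: 21 + 17 − 27 = 11
  between Knoll and Corby: 17 + 34 − 33 = 18
Cheapest insertion is between Grove and Knoll, adding 11.
New total = 115 + 11 = 126.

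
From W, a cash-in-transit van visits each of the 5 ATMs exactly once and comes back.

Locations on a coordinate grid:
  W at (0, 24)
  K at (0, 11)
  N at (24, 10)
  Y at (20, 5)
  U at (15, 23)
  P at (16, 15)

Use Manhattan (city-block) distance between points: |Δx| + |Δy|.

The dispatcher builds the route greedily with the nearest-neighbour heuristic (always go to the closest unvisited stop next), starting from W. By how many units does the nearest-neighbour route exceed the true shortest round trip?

W: K=13, U=16, P=25, N=38, Y=39 ⇒ K
K: P=20, N=25, Y=26, U=27 ⇒ P
P: U=9, N=13, Y=14 ⇒ U
U: N=22, Y=23 ⇒ N
N: Y=9 ⇒ Y
NN route W → K → P → U → N → Y → W costs 112.
Optimal: W → K → N → Y → P → U → W costs 86 (by enumerating all 60 distinct tours).
Excess = 112 − 86 = 26.

The nearest-neighbour route is 26 longer than optimal.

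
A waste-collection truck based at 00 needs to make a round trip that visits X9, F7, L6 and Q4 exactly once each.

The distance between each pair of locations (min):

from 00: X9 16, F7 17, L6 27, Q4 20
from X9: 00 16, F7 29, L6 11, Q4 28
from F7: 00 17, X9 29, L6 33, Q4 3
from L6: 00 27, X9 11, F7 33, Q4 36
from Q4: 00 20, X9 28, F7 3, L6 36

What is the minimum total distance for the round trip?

Minimum total distance: 83 min.

There are 12 distinct closed tours to check (reversals are equivalent).
00→X9→F7→L6→Q4→00: 16+29+33+36+20 = 134
00→X9→F7→Q4→L6→00: 16+29+3+36+27 = 111
00→X9→L6→F7→Q4→00: 16+11+33+3+20 = 83
00→X9→L6→Q4→F7→00: 16+11+36+3+17 = 83
00→X9→Q4→F7→L6→00: 16+28+3+33+27 = 107
00→X9→Q4→L6→F7→00: 16+28+36+33+17 = 130
00→F7→X9→L6→Q4→00: 17+29+11+36+20 = 113
00→F7→X9→Q4→L6→00: 17+29+28+36+27 = 137
00→F7→L6→X9→Q4→00: 17+33+11+28+20 = 109
00→F7→Q4→X9→L6→00: 17+3+28+11+27 = 86
00→L6→X9→F7→Q4→00: 27+11+29+3+20 = 90
00→L6→F7→X9→Q4→00: 27+33+29+28+20 = 137
The minimum is 83.
One optimal route: 00 → X9 → L6 → F7 → Q4 → 00 (or its reverse).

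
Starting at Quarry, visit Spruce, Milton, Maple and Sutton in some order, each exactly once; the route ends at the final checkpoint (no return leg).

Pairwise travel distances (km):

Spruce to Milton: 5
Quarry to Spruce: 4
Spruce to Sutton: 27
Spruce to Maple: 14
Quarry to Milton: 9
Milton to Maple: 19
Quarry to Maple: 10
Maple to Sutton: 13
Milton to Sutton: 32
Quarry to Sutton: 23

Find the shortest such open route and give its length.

Minimum one-way distance = 41 km.

There are 4! = 24 possible orderings.
Quarry - Spruce - Milton - Maple - Sutton: 4+5+19+13 = 41
Quarry - Spruce - Milton - Sutton - Maple: 4+5+32+13 = 54
Quarry - Spruce - Maple - Milton - Sutton: 4+14+19+32 = 69
Quarry - Spruce - Maple - Sutton - Milton: 4+14+13+32 = 63
Quarry - Spruce - Sutton - Milton - Maple: 4+27+32+19 = 82
Quarry - Spruce - Sutton - Maple - Milton: 4+27+13+19 = 63
Quarry - Milton - Spruce - Maple - Sutton: 9+5+14+13 = 41
Quarry - Milton - Spruce - Sutton - Maple: 9+5+27+13 = 54
Quarry - Milton - Maple - Spruce - Sutton: 9+19+14+27 = 69
Quarry - Milton - Maple - Sutton - Spruce: 9+19+13+27 = 68
Quarry - Milton - Sutton - Spruce - Maple: 9+32+27+14 = 82
Quarry - Milton - Sutton - Maple - Spruce: 9+32+13+14 = 68
Quarry - Maple - Spruce - Milton - Sutton: 10+14+5+32 = 61
Quarry - Maple - Spruce - Sutton - Milton: 10+14+27+32 = 83
… (10 more)
The minimum is 41.
One shortest path: Quarry → Spruce → Milton → Maple → Sutton.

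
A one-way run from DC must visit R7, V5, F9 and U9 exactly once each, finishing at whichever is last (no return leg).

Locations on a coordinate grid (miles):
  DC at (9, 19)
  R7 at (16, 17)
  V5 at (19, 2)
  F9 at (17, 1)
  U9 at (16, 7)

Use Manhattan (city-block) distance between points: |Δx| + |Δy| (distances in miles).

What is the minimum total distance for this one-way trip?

29 miles — the minimum one-way total.

There are 4! = 24 possible orderings.
DC - R7 - V5 - F9 - U9: 9+18+3+7 = 37
DC - R7 - V5 - U9 - F9: 9+18+8+7 = 42
DC - R7 - F9 - V5 - U9: 9+17+3+8 = 37
DC - R7 - F9 - U9 - V5: 9+17+7+8 = 41
DC - R7 - U9 - V5 - F9: 9+10+8+3 = 30
DC - R7 - U9 - F9 - V5: 9+10+7+3 = 29
DC - V5 - R7 - F9 - U9: 27+18+17+7 = 69
DC - V5 - R7 - U9 - F9: 27+18+10+7 = 62
DC - V5 - F9 - R7 - U9: 27+3+17+10 = 57
DC - V5 - F9 - U9 - R7: 27+3+7+10 = 47
DC - V5 - U9 - R7 - F9: 27+8+10+17 = 62
DC - V5 - U9 - F9 - R7: 27+8+7+17 = 59
DC - F9 - R7 - V5 - U9: 26+17+18+8 = 69
DC - F9 - R7 - U9 - V5: 26+17+10+8 = 61
… (10 more)
The minimum is 29.
One shortest path: DC → R7 → U9 → F9 → V5.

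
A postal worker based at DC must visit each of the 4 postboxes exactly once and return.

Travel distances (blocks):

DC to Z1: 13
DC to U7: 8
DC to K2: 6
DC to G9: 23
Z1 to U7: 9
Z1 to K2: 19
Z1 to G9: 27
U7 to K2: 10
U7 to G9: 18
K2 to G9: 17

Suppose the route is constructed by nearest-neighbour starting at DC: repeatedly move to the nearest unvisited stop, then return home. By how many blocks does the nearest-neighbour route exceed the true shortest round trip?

From DC: K2=6, U7=8, Z1=13, G9=23 → choose K2 (6).
From K2: U7=10, G9=17, Z1=19 → choose U7 (10).
From U7: Z1=9, G9=18 → choose Z1 (9).
From Z1: G9=27 → choose G9 (27).
NN route DC → K2 → U7 → Z1 → G9 → DC costs 75.
Optimal: DC → Z1 → U7 → G9 → K2 → DC costs 63 (by enumerating all 12 distinct tours).
Excess = 75 − 63 = 12.

12 blocks longer than the optimal tour.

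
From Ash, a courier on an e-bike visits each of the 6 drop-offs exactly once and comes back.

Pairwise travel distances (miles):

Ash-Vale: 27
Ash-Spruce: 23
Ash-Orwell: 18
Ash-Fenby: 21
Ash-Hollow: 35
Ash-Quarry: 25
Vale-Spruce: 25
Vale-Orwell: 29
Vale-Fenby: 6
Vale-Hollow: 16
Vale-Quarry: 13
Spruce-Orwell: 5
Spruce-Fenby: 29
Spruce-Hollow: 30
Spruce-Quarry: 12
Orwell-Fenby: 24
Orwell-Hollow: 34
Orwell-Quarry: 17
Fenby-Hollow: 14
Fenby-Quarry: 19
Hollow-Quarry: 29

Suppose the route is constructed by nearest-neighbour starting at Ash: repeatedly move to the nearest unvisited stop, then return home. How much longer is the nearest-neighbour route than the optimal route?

Excess over optimum: 4 miles.

From Ash: Orwell=18, Fenby=21, Spruce=23, Quarry=25, Vale=27, Hollow=35 → choose Orwell (18).
From Orwell: Spruce=5, Quarry=17, Fenby=24, Vale=29, Hollow=34 → choose Spruce (5).
From Spruce: Quarry=12, Vale=25, Fenby=29, Hollow=30 → choose Quarry (12).
From Quarry: Vale=13, Fenby=19, Hollow=29 → choose Vale (13).
From Vale: Fenby=6, Hollow=16 → choose Fenby (6).
From Fenby: Hollow=14 → choose Hollow (14).
NN route Ash → Orwell → Spruce → Quarry → Vale → Fenby → Hollow → Ash costs 103.
Optimal: Ash → Orwell → Spruce → Quarry → Vale → Hollow → Fenby → Ash costs 99 (by enumerating all 360 distinct tours).
Excess = 103 − 99 = 4.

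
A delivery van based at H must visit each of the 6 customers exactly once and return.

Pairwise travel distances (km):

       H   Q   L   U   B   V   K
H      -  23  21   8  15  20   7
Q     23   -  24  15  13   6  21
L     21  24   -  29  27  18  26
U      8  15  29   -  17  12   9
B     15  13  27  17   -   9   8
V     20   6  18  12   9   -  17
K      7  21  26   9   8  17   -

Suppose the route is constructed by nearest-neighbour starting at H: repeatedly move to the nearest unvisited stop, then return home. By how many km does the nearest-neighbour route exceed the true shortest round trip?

H: K=7, U=8, B=15, V=20, L=21, Q=23 ⇒ K
K: B=8, U=9, V=17, Q=21, L=26 ⇒ B
B: V=9, Q=13, U=17, L=27 ⇒ V
V: Q=6, U=12, L=18 ⇒ Q
Q: U=15, L=24 ⇒ U
U: L=29 ⇒ L
NN route H → K → B → V → Q → U → L → H costs 95.
Optimal: H → L → V → Q → B → K → U → H costs 83 (by enumerating all 360 distinct tours).
Excess = 95 − 83 = 12.

12 km longer than the optimal tour.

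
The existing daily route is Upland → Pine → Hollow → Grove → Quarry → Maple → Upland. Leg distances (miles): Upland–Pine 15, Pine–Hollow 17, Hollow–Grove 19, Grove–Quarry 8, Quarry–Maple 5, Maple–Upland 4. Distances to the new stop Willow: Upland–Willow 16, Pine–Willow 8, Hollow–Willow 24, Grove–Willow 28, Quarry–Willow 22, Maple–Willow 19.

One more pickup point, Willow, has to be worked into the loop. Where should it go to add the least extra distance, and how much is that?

Minimum extra distance: 9 miles, inserting Willow between Upland and Pine.

Insertion cost between consecutive stops i–j is d(i,Willow) + d(Willow,j) − d(i,j):
  between Upland and Pine: 16 + 8 − 15 = 9
  between Pine and Hollow: 8 + 24 − 17 = 15
  between Hollow and Grove: 24 + 28 − 19 = 33
  between Grove and Quarry: 28 + 22 − 8 = 42
  between Quarry and Maple: 22 + 19 − 5 = 36
  between Maple and Upland: 19 + 16 − 4 = 31
Cheapest insertion is between Upland and Pine, adding 9.
New total = 68 + 9 = 77.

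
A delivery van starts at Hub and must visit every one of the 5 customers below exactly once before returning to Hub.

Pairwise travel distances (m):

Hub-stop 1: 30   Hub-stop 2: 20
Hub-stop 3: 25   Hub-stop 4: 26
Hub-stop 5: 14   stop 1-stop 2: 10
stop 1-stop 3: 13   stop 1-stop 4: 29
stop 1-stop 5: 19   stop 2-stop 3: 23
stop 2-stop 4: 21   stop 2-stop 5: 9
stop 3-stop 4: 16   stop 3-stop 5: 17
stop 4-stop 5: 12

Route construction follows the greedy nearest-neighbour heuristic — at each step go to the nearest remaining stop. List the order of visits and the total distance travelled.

Total distance 88 m via the nearest-neighbour route Hub → stop 5 → stop 2 → stop 1 → stop 3 → stop 4 → Hub.

Hub → [stop 5:14 / stop 2:20 / stop 3:25 / stop 4:26 / stop 1:30] → stop 5 (14)
stop 5 → [stop 2:9 / stop 4:12 / stop 3:17 / stop 1:19] → stop 2 (9)
stop 2 → [stop 1:10 / stop 4:21 / stop 3:23] → stop 1 (10)
stop 1 → [stop 3:13 / stop 4:29] → stop 3 (13)
stop 3 → [stop 4:16] → stop 4 (16)
Return stop 4→Hub: 26.
Total = 14 + 9 + 10 + 13 + 16 + 26 = 88.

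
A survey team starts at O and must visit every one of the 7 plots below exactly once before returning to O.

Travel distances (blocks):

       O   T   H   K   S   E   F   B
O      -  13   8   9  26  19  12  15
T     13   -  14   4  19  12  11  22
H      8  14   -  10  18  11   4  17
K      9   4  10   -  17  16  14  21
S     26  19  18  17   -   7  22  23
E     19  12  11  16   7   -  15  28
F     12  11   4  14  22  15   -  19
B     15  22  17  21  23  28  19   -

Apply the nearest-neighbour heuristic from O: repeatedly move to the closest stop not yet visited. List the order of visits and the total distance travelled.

88 blocks along O → H → F → T → K → E → S → B → O.

At O the remaining stops are H 8, K 9, F 12, T 13, B 15, E 19, S 26; go to H.
At H the remaining stops are F 4, K 10, E 11, T 14, B 17, S 18; go to F.
At F the remaining stops are T 11, K 14, E 15, B 19, S 22; go to T.
At T the remaining stops are K 4, E 12, S 19, B 22; go to K.
At K the remaining stops are E 16, S 17, B 21; go to E.
At E the remaining stops are S 7, B 28; go to S.
At S the remaining stops are B 23; go to B.
Return B→O: 15.
Total = 8 + 4 + 11 + 4 + 16 + 7 + 23 + 15 = 88.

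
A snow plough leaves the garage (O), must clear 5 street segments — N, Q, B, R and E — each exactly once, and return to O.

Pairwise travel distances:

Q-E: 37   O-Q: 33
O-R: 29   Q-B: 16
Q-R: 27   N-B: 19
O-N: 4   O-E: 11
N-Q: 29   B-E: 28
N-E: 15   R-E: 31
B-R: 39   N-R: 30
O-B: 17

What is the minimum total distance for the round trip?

Minimum total distance: 108.

There are 60 distinct closed tours to check (reversals are equivalent).
O-N-Q-B-R-E-O: 4+29+16+39+31+11 = 130
O-N-Q-B-E-R-O: 4+29+16+28+31+29 = 137
O-N-Q-R-B-E-O: 4+29+27+39+28+11 = 138
O-N-Q-R-E-B-O: 4+29+27+31+28+17 = 136
O-N-Q-E-B-R-O: 4+29+37+28+39+29 = 166
O-N-Q-E-R-B-O: 4+29+37+31+39+17 = 157
O-N-B-Q-R-E-O: 4+19+16+27+31+11 = 108
O-N-B-Q-E-R-O: 4+19+16+37+31+29 = 136
O-N-B-R-Q-E-O: 4+19+39+27+37+11 = 137
O-N-B-R-E-Q-O: 4+19+39+31+37+33 = 163
O-N-B-E-Q-R-O: 4+19+28+37+27+29 = 144
O-N-B-E-R-Q-O: 4+19+28+31+27+33 = 142
O-N-R-Q-B-E-O: 4+30+27+16+28+11 = 116
O-N-R-Q-E-B-O: 4+30+27+37+28+17 = 143
… (46 more)
The minimum is 108.
One optimal route: O → N → B → Q → R → E → O (or its reverse).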